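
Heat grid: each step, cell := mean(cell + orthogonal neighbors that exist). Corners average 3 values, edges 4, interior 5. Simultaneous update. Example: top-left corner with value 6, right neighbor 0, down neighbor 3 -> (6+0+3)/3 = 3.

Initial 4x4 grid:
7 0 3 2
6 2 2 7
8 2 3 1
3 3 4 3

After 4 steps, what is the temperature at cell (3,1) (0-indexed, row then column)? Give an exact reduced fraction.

Answer: 782947/216000

Derivation:
Step 1: cell (3,1) = 3
Step 2: cell (3,1) = 871/240
Step 3: cell (3,1) = 24889/7200
Step 4: cell (3,1) = 782947/216000
Full grid after step 4:
  249899/64800 145813/43200 15197/4800 64549/21600
  10471/2700 645233/180000 36707/12000 11239/3600
  13648/3375 630403/180000 583903/180000 32561/10800
  252769/64800 782947/216000 135767/43200 201829/64800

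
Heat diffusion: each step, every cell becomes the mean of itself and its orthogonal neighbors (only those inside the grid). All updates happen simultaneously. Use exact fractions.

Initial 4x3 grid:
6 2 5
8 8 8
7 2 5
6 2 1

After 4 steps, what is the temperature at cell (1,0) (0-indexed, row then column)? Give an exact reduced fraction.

Step 1: cell (1,0) = 29/4
Step 2: cell (1,0) = 359/60
Step 3: cell (1,0) = 21157/3600
Step 4: cell (1,0) = 599719/108000
Full grid after step 4:
  747103/129600 4796207/864000 26189/4800
  599719/108000 1955113/360000 92099/18000
  20627/4000 1718063/360000 31019/6750
  199651/43200 3753337/864000 526553/129600

Answer: 599719/108000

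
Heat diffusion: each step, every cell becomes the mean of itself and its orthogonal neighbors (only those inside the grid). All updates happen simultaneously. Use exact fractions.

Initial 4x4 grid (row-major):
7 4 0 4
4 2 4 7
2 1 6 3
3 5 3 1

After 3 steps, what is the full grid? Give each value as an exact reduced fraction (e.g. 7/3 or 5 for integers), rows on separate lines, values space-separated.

After step 1:
  5 13/4 3 11/3
  15/4 3 19/5 9/2
  5/2 16/5 17/5 17/4
  10/3 3 15/4 7/3
After step 2:
  4 57/16 823/240 67/18
  57/16 17/5 177/50 973/240
  767/240 151/50 92/25 869/240
  53/18 797/240 749/240 31/9
After step 3:
  89/24 1727/480 25657/7200 2017/540
  1699/480 3417/1000 5431/1500 26887/7200
  22901/7200 997/300 10189/3000 26639/7200
  1703/540 22331/7200 24419/7200 3667/1080

Answer: 89/24 1727/480 25657/7200 2017/540
1699/480 3417/1000 5431/1500 26887/7200
22901/7200 997/300 10189/3000 26639/7200
1703/540 22331/7200 24419/7200 3667/1080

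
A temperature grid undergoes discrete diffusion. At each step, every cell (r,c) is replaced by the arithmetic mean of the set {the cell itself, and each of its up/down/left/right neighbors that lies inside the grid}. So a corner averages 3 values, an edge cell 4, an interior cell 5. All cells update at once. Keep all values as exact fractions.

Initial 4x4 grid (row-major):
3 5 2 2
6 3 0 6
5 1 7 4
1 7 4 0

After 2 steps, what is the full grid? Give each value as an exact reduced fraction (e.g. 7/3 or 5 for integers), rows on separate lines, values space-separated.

After step 1:
  14/3 13/4 9/4 10/3
  17/4 3 18/5 3
  13/4 23/5 16/5 17/4
  13/3 13/4 9/2 8/3
After step 2:
  73/18 79/24 373/120 103/36
  91/24 187/50 301/100 851/240
  493/120 173/50 403/100 787/240
  65/18 1001/240 817/240 137/36

Answer: 73/18 79/24 373/120 103/36
91/24 187/50 301/100 851/240
493/120 173/50 403/100 787/240
65/18 1001/240 817/240 137/36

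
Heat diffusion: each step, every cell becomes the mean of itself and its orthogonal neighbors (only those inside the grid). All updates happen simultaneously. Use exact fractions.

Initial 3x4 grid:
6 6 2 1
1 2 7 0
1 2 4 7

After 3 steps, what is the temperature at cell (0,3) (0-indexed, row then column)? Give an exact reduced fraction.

Step 1: cell (0,3) = 1
Step 2: cell (0,3) = 35/12
Step 3: cell (0,3) = 421/144
Full grid after step 3:
  3793/1080 6149/1800 1377/400 421/144
  20971/7200 20293/6000 2441/750 49607/14400
  5771/2160 20921/7200 26161/7200 377/108

Answer: 421/144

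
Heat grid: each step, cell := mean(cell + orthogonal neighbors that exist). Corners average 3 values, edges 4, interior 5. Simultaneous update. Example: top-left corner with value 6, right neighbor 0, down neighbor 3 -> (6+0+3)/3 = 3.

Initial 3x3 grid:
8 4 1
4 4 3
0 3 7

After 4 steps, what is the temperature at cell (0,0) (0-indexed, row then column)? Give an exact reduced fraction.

Step 1: cell (0,0) = 16/3
Step 2: cell (0,0) = 163/36
Step 3: cell (0,0) = 8861/2160
Step 4: cell (0,0) = 515347/129600
Full grid after step 4:
  515347/129600 371911/96000 122843/32400
  820831/216000 678919/180000 1062983/288000
  237011/64800 1562537/432000 472447/129600

Answer: 515347/129600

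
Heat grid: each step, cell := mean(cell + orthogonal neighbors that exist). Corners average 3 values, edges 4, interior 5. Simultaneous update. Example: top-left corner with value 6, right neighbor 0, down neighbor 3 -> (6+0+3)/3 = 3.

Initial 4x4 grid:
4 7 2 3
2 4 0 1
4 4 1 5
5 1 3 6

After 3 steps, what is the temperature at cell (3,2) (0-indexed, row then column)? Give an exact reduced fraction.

Answer: 2251/720

Derivation:
Step 1: cell (3,2) = 11/4
Step 2: cell (3,2) = 199/60
Step 3: cell (3,2) = 2251/720
Full grid after step 3:
  4147/1080 24473/7200 2289/800 1777/720
  25613/7200 9799/3000 5307/2000 196/75
  24653/7200 18299/6000 8903/3000 523/180
  7073/2160 11659/3600 2251/720 3623/1080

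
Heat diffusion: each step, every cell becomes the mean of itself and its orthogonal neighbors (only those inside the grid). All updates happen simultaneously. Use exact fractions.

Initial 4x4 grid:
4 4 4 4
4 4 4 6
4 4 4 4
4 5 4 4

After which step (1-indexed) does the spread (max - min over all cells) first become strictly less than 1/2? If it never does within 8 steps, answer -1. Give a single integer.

Step 1: max=14/3, min=4, spread=2/3
Step 2: max=271/60, min=4, spread=31/60
Step 3: max=2371/540, min=4, spread=211/540
  -> spread < 1/2 first at step 3
Step 4: max=233779/54000, min=304/75, spread=14899/54000
Step 5: max=2086909/486000, min=4579/1125, spread=108781/486000
Step 6: max=207453031/48600000, min=245971/60000, spread=8216521/48600000
Step 7: max=1858950361/437400000, min=1666103/405000, spread=59559121/437400000
Step 8: max=185427178939/43740000000, min=2006959357/486000000, spread=4800836809/43740000000

Answer: 3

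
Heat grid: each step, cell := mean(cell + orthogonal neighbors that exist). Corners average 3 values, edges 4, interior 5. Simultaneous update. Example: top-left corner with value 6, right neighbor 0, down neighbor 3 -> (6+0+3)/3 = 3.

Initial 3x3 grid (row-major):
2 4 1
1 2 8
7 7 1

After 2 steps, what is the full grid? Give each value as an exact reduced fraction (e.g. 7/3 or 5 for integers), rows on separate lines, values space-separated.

After step 1:
  7/3 9/4 13/3
  3 22/5 3
  5 17/4 16/3
After step 2:
  91/36 799/240 115/36
  221/60 169/50 64/15
  49/12 1139/240 151/36

Answer: 91/36 799/240 115/36
221/60 169/50 64/15
49/12 1139/240 151/36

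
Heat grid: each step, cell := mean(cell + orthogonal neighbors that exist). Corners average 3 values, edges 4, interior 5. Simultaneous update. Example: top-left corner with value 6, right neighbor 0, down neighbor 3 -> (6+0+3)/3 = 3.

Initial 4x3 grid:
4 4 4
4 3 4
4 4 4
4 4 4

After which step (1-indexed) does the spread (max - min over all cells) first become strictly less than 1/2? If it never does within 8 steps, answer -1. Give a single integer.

Answer: 1

Derivation:
Step 1: max=4, min=15/4, spread=1/4
  -> spread < 1/2 first at step 1
Step 2: max=4, min=377/100, spread=23/100
Step 3: max=1587/400, min=18389/4800, spread=131/960
Step 4: max=28409/7200, min=166249/43200, spread=841/8640
Step 5: max=5666627/1440000, min=66577949/17280000, spread=56863/691200
Step 6: max=50850457/12960000, min=600545659/155520000, spread=386393/6220800
Step 7: max=20315641187/5184000000, min=240438276869/62208000000, spread=26795339/497664000
Step 8: max=1217073850333/311040000000, min=14446104285871/3732480000000, spread=254051069/5971968000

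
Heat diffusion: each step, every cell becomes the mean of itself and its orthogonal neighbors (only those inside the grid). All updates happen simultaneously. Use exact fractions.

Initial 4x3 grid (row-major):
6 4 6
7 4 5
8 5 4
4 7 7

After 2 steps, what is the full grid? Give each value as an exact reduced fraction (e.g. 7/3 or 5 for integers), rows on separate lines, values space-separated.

Answer: 203/36 31/6 59/12
275/48 133/25 5
1451/240 138/25 27/5
217/36 1421/240 17/3

Derivation:
After step 1:
  17/3 5 5
  25/4 5 19/4
  6 28/5 21/4
  19/3 23/4 6
After step 2:
  203/36 31/6 59/12
  275/48 133/25 5
  1451/240 138/25 27/5
  217/36 1421/240 17/3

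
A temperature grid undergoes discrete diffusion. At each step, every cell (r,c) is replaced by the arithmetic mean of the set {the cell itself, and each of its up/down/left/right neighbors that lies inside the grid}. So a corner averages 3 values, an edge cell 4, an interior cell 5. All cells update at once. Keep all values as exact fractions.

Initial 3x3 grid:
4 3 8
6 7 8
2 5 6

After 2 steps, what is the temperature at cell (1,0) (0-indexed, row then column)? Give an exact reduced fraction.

Answer: 1153/240

Derivation:
Step 1: cell (1,0) = 19/4
Step 2: cell (1,0) = 1153/240
Full grid after step 2:
  175/36 659/120 229/36
  1153/240 283/50 1543/240
  169/36 161/30 223/36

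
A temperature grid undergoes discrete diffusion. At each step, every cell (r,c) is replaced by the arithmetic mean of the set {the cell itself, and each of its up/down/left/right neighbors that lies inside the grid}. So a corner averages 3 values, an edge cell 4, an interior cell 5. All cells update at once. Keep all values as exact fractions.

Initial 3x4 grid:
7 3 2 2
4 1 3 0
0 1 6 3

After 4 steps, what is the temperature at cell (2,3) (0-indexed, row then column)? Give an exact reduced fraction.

Step 1: cell (2,3) = 3
Step 2: cell (2,3) = 11/4
Step 3: cell (2,3) = 1823/720
Step 4: cell (2,3) = 53581/21600
Full grid after step 4:
  195823/64800 617731/216000 545231/216000 151643/64800
  152849/54000 242059/90000 113417/45000 513671/216000
  168523/64800 552481/216000 60109/24000 53581/21600

Answer: 53581/21600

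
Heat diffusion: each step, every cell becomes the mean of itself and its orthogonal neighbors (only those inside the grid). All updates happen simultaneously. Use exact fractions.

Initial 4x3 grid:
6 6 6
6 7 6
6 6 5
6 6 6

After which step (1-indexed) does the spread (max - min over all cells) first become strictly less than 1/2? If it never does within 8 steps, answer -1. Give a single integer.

Step 1: max=25/4, min=17/3, spread=7/12
Step 2: max=37/6, min=209/36, spread=13/36
  -> spread < 1/2 first at step 2
Step 3: max=2207/360, min=2531/432, spread=587/2160
Step 4: max=264623/43200, min=382237/64800, spread=5879/25920
Step 5: max=15821707/2592000, min=2881351/486000, spread=272701/1555200
Step 6: max=947217893/155520000, min=693782651/116640000, spread=2660923/18662400
Step 7: max=56706278287/9331200000, min=41738275009/6998400000, spread=126629393/1119744000
Step 8: max=3396737249933/559872000000, min=2509060787231/419904000000, spread=1231748807/13436928000

Answer: 2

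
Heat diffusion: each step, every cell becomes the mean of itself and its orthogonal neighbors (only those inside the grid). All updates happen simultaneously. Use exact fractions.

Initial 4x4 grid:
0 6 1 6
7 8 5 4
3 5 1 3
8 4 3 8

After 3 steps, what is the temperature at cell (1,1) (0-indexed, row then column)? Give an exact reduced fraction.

Answer: 14263/3000

Derivation:
Step 1: cell (1,1) = 31/5
Step 2: cell (1,1) = 449/100
Step 3: cell (1,1) = 14263/3000
Full grid after step 3:
  5071/1080 31157/7200 31189/7200 8743/2160
  33737/7200 14263/3000 997/240 947/225
  12131/2400 9077/2000 13007/3000 3653/900
  391/80 5693/1200 15227/3600 4547/1080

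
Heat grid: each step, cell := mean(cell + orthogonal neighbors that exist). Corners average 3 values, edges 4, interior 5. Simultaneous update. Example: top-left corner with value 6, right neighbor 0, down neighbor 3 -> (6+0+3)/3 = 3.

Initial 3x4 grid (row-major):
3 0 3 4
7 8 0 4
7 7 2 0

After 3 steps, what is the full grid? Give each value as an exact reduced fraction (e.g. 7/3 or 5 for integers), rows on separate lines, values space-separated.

Answer: 4627/1080 27713/7200 20803/7200 5989/2160
74641/14400 25049/6000 10037/3000 4537/1800
221/40 11671/2400 7901/2400 661/240

Derivation:
After step 1:
  10/3 7/2 7/4 11/3
  25/4 22/5 17/5 2
  7 6 9/4 2
After step 2:
  157/36 779/240 739/240 89/36
  1259/240 471/100 69/25 83/30
  77/12 393/80 273/80 25/12
After step 3:
  4627/1080 27713/7200 20803/7200 5989/2160
  74641/14400 25049/6000 10037/3000 4537/1800
  221/40 11671/2400 7901/2400 661/240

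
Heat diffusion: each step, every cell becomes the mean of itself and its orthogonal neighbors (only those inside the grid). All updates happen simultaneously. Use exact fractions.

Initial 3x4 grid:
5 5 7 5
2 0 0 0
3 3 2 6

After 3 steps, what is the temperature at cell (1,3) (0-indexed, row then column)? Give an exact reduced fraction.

Answer: 42851/14400

Derivation:
Step 1: cell (1,3) = 11/4
Step 2: cell (1,3) = 673/240
Step 3: cell (1,3) = 42851/14400
Full grid after step 3:
  10/3 997/300 4073/1200 2411/720
  20293/7200 16789/6000 4171/1500 42851/14400
  1085/432 17203/7200 18163/7200 2819/1080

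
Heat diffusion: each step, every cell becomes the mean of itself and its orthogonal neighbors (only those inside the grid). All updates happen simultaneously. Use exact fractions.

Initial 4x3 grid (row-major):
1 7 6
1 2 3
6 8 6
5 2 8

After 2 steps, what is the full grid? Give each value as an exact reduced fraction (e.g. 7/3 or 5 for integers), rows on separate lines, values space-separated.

Answer: 19/6 62/15 163/36
147/40 79/20 601/120
499/120 26/5 619/120
181/36 1213/240 52/9

Derivation:
After step 1:
  3 4 16/3
  5/2 21/5 17/4
  5 24/5 25/4
  13/3 23/4 16/3
After step 2:
  19/6 62/15 163/36
  147/40 79/20 601/120
  499/120 26/5 619/120
  181/36 1213/240 52/9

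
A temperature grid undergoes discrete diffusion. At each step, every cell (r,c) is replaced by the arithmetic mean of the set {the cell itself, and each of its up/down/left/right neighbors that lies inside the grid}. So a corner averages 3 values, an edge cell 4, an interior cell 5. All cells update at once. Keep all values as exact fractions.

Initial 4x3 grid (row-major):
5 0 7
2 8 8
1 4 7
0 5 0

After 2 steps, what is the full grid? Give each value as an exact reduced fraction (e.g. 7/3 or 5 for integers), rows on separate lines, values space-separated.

After step 1:
  7/3 5 5
  4 22/5 15/2
  7/4 5 19/4
  2 9/4 4
After step 2:
  34/9 251/60 35/6
  749/240 259/50 433/80
  51/16 363/100 85/16
  2 53/16 11/3

Answer: 34/9 251/60 35/6
749/240 259/50 433/80
51/16 363/100 85/16
2 53/16 11/3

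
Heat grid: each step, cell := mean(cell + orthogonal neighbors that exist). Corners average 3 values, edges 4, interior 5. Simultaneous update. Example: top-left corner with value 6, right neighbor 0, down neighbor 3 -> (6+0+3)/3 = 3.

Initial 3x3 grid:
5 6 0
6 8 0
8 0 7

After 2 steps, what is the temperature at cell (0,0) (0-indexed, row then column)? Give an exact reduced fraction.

Answer: 103/18

Derivation:
Step 1: cell (0,0) = 17/3
Step 2: cell (0,0) = 103/18
Full grid after step 2:
  103/18 197/48 7/2
  253/48 5 145/48
  103/18 67/16 71/18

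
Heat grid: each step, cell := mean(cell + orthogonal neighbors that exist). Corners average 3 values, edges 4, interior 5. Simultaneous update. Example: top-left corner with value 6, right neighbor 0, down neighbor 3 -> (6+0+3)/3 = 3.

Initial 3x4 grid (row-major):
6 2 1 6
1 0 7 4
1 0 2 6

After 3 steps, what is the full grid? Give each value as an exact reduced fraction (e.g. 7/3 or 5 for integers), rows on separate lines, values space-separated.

After step 1:
  3 9/4 4 11/3
  2 2 14/5 23/4
  2/3 3/4 15/4 4
After step 2:
  29/12 45/16 763/240 161/36
  23/12 49/25 183/50 973/240
  41/36 43/24 113/40 9/2
After step 3:
  343/144 6221/2400 25423/7200 2107/540
  6689/3600 14569/6000 9407/3000 60071/14400
  349/216 434/225 3833/1200 2731/720

Answer: 343/144 6221/2400 25423/7200 2107/540
6689/3600 14569/6000 9407/3000 60071/14400
349/216 434/225 3833/1200 2731/720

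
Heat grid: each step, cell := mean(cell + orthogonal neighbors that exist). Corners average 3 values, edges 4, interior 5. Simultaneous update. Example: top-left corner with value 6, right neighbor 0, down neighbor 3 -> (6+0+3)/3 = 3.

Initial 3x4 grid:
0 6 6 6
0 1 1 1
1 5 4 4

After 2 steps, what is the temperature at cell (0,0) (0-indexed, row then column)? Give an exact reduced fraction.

Answer: 23/12

Derivation:
Step 1: cell (0,0) = 2
Step 2: cell (0,0) = 23/12
Full grid after step 2:
  23/12 63/20 56/15 145/36
  71/40 117/50 329/100 97/30
  7/4 217/80 237/80 19/6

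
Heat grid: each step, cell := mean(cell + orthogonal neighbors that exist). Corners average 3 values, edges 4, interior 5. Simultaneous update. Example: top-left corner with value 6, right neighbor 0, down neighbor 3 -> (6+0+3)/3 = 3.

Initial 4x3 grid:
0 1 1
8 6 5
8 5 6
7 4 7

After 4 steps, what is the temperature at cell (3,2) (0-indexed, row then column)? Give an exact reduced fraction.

Step 1: cell (3,2) = 17/3
Step 2: cell (3,2) = 103/18
Step 3: cell (3,2) = 3067/540
Step 4: cell (3,2) = 733931/129600
Full grid after step 4:
  22069/5400 837221/216000 244703/64800
  10811/2250 823463/180000 959231/216000
  302759/54000 656867/120000 1130911/216000
  776281/129600 1681343/288000 733931/129600

Answer: 733931/129600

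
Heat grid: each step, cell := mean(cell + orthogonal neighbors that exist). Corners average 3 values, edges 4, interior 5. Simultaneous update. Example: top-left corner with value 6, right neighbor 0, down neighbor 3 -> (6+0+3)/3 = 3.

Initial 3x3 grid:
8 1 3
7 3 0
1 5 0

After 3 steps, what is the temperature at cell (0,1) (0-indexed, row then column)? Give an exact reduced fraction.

Step 1: cell (0,1) = 15/4
Step 2: cell (0,1) = 817/240
Step 3: cell (0,1) = 47879/14400
Full grid after step 3:
  4471/1080 47879/14400 5417/2160
  57179/14400 18823/6000 1803/800
  497/135 13843/4800 4747/2160

Answer: 47879/14400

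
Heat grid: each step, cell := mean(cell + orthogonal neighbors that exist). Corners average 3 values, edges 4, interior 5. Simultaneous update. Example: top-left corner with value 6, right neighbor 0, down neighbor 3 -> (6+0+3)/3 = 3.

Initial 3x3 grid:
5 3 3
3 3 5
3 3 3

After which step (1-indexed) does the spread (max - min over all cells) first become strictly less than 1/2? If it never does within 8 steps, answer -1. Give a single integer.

Step 1: max=11/3, min=3, spread=2/3
Step 2: max=427/120, min=19/6, spread=47/120
  -> spread < 1/2 first at step 2
Step 3: max=1921/540, min=131/40, spread=61/216
Step 4: max=113837/32400, min=71633/21600, spread=511/2592
Step 5: max=6791089/1944000, min=4347851/1296000, spread=4309/31104
Step 6: max=404903633/116640000, min=87458099/25920000, spread=36295/373248
Step 7: max=24204243901/6998400000, min=15817649059/4665600000, spread=305773/4478976
Step 8: max=1447809511397/419904000000, min=951789929473/279936000000, spread=2575951/53747712

Answer: 2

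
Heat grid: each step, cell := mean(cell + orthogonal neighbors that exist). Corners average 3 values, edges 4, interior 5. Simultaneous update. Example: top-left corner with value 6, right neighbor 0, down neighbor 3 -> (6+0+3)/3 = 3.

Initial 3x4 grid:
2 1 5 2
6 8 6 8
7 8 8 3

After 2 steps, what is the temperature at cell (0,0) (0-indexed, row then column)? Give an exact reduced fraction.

Step 1: cell (0,0) = 3
Step 2: cell (0,0) = 17/4
Full grid after step 2:
  17/4 163/40 39/8 53/12
  431/80 303/50 273/50 277/48
  41/6 67/10 41/6 52/9

Answer: 17/4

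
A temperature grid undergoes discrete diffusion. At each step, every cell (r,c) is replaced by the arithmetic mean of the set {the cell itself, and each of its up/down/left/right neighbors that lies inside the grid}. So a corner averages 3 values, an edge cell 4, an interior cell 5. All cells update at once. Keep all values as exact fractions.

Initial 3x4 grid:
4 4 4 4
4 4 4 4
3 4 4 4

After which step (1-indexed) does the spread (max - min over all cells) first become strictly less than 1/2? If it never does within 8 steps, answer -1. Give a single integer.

Answer: 1

Derivation:
Step 1: max=4, min=11/3, spread=1/3
  -> spread < 1/2 first at step 1
Step 2: max=4, min=67/18, spread=5/18
Step 3: max=4, min=823/216, spread=41/216
Step 4: max=4, min=99463/25920, spread=4217/25920
Step 5: max=28721/7200, min=6011651/1555200, spread=38417/311040
Step 6: max=573403/144000, min=362047789/93312000, spread=1903471/18662400
Step 7: max=17164241/4320000, min=21793890911/5598720000, spread=18038617/223948800
Step 8: max=1542273241/388800000, min=1310424617149/335923200000, spread=883978523/13436928000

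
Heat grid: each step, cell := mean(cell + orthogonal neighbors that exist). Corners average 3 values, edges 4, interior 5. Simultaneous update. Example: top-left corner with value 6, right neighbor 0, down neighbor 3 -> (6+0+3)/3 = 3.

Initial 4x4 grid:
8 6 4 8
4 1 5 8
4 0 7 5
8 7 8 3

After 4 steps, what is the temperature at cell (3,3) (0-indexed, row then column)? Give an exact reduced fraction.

Step 1: cell (3,3) = 16/3
Step 2: cell (3,3) = 52/9
Step 3: cell (3,3) = 2449/432
Step 4: cell (3,3) = 363383/64800
Full grid after step 4:
  455/96 44393/9000 581/108 370717/64800
  333989/72000 19203/4000 941983/180000 243347/43200
  1033463/216000 175633/36000 946157/180000 240091/43200
  64963/12960 557599/108000 116399/21600 363383/64800

Answer: 363383/64800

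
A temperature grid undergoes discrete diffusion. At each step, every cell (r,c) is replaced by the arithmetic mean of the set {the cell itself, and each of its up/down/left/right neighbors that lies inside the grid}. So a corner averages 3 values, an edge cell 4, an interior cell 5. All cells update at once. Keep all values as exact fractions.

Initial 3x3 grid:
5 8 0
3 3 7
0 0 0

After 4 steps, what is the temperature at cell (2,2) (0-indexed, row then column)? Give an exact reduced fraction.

Answer: 326539/129600

Derivation:
Step 1: cell (2,2) = 7/3
Step 2: cell (2,2) = 67/36
Step 3: cell (2,2) = 5357/2160
Step 4: cell (2,2) = 326539/129600
Full grid after step 4:
  464389/129600 25471/6750 78019/21600
  2697413/864000 67991/22500 1377769/432000
  52469/21600 2185913/864000 326539/129600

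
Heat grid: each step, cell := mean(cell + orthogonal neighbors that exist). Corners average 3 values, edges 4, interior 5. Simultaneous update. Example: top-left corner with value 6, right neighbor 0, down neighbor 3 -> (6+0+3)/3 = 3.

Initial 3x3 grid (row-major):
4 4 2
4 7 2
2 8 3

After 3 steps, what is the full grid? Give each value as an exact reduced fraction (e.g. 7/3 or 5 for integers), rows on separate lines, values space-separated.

After step 1:
  4 17/4 8/3
  17/4 5 7/2
  14/3 5 13/3
After step 2:
  25/6 191/48 125/36
  215/48 22/5 31/8
  167/36 19/4 77/18
After step 3:
  101/24 11533/2880 1631/432
  12733/2880 1289/300 641/160
  1997/432 271/60 929/216

Answer: 101/24 11533/2880 1631/432
12733/2880 1289/300 641/160
1997/432 271/60 929/216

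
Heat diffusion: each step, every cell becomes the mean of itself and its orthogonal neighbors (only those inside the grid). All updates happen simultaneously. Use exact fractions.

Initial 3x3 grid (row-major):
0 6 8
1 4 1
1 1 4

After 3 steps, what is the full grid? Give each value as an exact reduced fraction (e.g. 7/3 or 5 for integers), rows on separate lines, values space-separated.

Answer: 371/135 25271/7200 2797/720
16871/7200 16829/6000 5613/1600
37/20 5807/2400 2017/720

Derivation:
After step 1:
  7/3 9/2 5
  3/2 13/5 17/4
  1 5/2 2
After step 2:
  25/9 433/120 55/12
  223/120 307/100 277/80
  5/3 81/40 35/12
After step 3:
  371/135 25271/7200 2797/720
  16871/7200 16829/6000 5613/1600
  37/20 5807/2400 2017/720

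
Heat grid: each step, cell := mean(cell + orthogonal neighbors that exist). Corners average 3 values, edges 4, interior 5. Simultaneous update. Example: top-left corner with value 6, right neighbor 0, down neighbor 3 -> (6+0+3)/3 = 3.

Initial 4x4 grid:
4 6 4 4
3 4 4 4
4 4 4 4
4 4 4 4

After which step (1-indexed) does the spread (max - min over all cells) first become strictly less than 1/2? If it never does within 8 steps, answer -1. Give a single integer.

Answer: 3

Derivation:
Step 1: max=9/2, min=15/4, spread=3/4
Step 2: max=263/60, min=31/8, spread=61/120
Step 3: max=847/200, min=283/72, spread=137/450
  -> spread < 1/2 first at step 3
Step 4: max=226559/54000, min=42677/10800, spread=6587/27000
Step 5: max=748429/180000, min=1285619/324000, spread=153883/810000
Step 6: max=201138083/48600000, min=38742419/9720000, spread=1856497/12150000
Step 7: max=668180897/162000000, min=233175031/58320000, spread=92126149/729000000
Step 8: max=19990468489/4860000000, min=35076933527/8748000000, spread=2264774383/21870000000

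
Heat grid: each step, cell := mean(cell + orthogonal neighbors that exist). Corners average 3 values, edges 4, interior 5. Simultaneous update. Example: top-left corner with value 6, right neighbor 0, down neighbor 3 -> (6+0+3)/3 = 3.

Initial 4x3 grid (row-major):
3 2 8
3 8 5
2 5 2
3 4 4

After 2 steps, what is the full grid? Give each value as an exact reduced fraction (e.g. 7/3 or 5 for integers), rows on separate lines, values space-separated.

After step 1:
  8/3 21/4 5
  4 23/5 23/4
  13/4 21/5 4
  3 4 10/3
After step 2:
  143/36 1051/240 16/3
  871/240 119/25 387/80
  289/80 401/100 1037/240
  41/12 109/30 34/9

Answer: 143/36 1051/240 16/3
871/240 119/25 387/80
289/80 401/100 1037/240
41/12 109/30 34/9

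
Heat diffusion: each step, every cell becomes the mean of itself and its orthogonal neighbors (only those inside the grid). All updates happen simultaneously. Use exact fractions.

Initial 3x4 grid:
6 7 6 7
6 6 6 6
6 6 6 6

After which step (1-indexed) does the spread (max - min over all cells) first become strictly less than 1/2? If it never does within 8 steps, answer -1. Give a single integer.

Step 1: max=13/2, min=6, spread=1/2
Step 2: max=229/36, min=6, spread=13/36
  -> spread < 1/2 first at step 2
Step 3: max=45257/7200, min=1207/200, spread=361/1440
Step 4: max=809569/129600, min=32761/5400, spread=4661/25920
Step 5: max=40278863/6480000, min=13156621/2160000, spread=809/6480
Step 6: max=2893450399/466560000, min=118675301/19440000, spread=1809727/18662400
Step 7: max=173206047941/27993600000, min=892000573/145800000, spread=77677517/1119744000
Step 8: max=10379594394319/1679616000000, min=71443066451/11664000000, spread=734342603/13436928000

Answer: 2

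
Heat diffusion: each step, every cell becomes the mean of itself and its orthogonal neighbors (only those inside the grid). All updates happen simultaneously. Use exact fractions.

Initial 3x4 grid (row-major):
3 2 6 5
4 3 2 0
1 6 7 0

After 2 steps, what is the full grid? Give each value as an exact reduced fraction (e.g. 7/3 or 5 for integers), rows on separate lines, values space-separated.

After step 1:
  3 7/2 15/4 11/3
  11/4 17/5 18/5 7/4
  11/3 17/4 15/4 7/3
After step 2:
  37/12 273/80 871/240 55/18
  769/240 7/2 13/4 227/80
  32/9 113/30 209/60 47/18

Answer: 37/12 273/80 871/240 55/18
769/240 7/2 13/4 227/80
32/9 113/30 209/60 47/18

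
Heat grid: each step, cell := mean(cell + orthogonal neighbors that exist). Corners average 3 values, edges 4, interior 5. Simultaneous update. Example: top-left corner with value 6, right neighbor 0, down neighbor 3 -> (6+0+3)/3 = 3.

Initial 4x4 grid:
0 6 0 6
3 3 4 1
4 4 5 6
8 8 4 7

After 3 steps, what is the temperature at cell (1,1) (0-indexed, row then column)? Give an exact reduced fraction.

Answer: 753/200

Derivation:
Step 1: cell (1,1) = 4
Step 2: cell (1,1) = 323/100
Step 3: cell (1,1) = 753/200
Full grid after step 3:
  227/72 7153/2400 24347/7200 7061/2160
  2811/800 753/200 21539/6000 7073/1800
  33979/7200 27787/6000 1774/375 1649/360
  11773/2160 9931/1800 1931/360 1427/270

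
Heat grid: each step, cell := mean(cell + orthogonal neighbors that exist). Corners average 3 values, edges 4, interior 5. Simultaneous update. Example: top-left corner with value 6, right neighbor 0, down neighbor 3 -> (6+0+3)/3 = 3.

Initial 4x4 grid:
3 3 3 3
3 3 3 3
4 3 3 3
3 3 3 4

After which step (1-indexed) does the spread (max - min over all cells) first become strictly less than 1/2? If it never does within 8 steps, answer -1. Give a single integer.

Step 1: max=10/3, min=3, spread=1/3
  -> spread < 1/2 first at step 1
Step 2: max=59/18, min=3, spread=5/18
Step 3: max=6947/2160, min=3, spread=467/2160
Step 4: max=206057/64800, min=871/288, spread=5041/32400
Step 5: max=6174491/1944000, min=1899/625, spread=1339207/9720000
Step 6: max=184387769/58320000, min=19764023/6480000, spread=3255781/29160000
Step 7: max=5520657467/1749600000, min=119020817/38880000, spread=82360351/874800000
Step 8: max=165195489857/52488000000, min=1192935809/388800000, spread=2074577821/26244000000

Answer: 1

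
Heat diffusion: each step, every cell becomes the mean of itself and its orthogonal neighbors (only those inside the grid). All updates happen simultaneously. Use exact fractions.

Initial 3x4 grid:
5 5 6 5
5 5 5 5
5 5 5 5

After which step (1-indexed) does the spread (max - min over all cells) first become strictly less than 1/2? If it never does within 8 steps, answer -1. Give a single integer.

Answer: 1

Derivation:
Step 1: max=16/3, min=5, spread=1/3
  -> spread < 1/2 first at step 1
Step 2: max=631/120, min=5, spread=31/120
Step 3: max=5611/1080, min=5, spread=211/1080
Step 4: max=556897/108000, min=9047/1800, spread=14077/108000
Step 5: max=5000407/972000, min=543683/108000, spread=5363/48600
Step 6: max=149540809/29160000, min=302869/60000, spread=93859/1166400
Step 7: max=8958274481/1749600000, min=491336467/97200000, spread=4568723/69984000
Step 8: max=536660435629/104976000000, min=14761618889/2916000000, spread=8387449/167961600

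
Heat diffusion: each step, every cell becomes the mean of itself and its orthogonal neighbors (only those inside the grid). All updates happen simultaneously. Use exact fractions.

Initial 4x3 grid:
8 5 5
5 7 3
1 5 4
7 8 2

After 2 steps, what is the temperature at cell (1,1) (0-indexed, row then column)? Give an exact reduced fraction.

Answer: 21/4

Derivation:
Step 1: cell (1,1) = 5
Step 2: cell (1,1) = 21/4
Full grid after step 2:
  35/6 259/48 46/9
  83/16 21/4 211/48
  241/48 47/10 215/48
  46/9 41/8 41/9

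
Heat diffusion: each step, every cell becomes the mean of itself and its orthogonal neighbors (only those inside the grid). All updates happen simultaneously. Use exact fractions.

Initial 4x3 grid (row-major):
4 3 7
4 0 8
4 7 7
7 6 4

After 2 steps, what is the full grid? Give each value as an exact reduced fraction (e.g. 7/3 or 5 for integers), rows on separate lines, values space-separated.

Answer: 61/18 527/120 5
497/120 106/25 28/5
569/120 136/25 337/60
103/18 83/15 109/18

Derivation:
After step 1:
  11/3 7/2 6
  3 22/5 11/2
  11/2 24/5 13/2
  17/3 6 17/3
After step 2:
  61/18 527/120 5
  497/120 106/25 28/5
  569/120 136/25 337/60
  103/18 83/15 109/18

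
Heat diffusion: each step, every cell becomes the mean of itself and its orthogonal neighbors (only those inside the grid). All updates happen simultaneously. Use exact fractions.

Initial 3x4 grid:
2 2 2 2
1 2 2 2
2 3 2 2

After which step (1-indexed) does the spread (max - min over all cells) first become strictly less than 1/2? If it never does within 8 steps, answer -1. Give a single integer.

Answer: 2

Derivation:
Step 1: max=9/4, min=5/3, spread=7/12
Step 2: max=17/8, min=65/36, spread=23/72
  -> spread < 1/2 first at step 2
Step 3: max=503/240, min=803/432, spread=32/135
Step 4: max=4463/2160, min=9857/5184, spread=4271/25920
Step 5: max=133193/64800, min=2997887/1555200, spread=39749/311040
Step 6: max=3978041/1944000, min=181548853/93312000, spread=1879423/18662400
Step 7: max=118835117/58320000, min=10964236607/5598720000, spread=3551477/44789760
Step 8: max=14210418131/6998400000, min=660939274813/335923200000, spread=846431819/13436928000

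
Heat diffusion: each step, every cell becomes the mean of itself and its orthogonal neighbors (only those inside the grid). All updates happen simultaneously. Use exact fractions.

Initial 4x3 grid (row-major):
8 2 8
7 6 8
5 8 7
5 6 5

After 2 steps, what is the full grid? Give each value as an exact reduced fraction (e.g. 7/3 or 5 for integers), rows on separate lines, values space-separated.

After step 1:
  17/3 6 6
  13/2 31/5 29/4
  25/4 32/5 7
  16/3 6 6
After step 2:
  109/18 179/30 77/12
  1477/240 647/100 529/80
  1469/240 637/100 533/80
  211/36 89/15 19/3

Answer: 109/18 179/30 77/12
1477/240 647/100 529/80
1469/240 637/100 533/80
211/36 89/15 19/3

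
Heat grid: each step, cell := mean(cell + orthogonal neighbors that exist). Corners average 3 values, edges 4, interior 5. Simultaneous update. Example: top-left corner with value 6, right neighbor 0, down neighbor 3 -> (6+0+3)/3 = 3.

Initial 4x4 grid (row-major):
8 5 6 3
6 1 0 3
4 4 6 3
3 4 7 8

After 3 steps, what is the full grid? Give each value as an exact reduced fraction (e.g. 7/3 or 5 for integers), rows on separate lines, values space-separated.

After step 1:
  19/3 5 7/2 4
  19/4 16/5 16/5 9/4
  17/4 19/5 4 5
  11/3 9/2 25/4 6
After step 2:
  193/36 541/120 157/40 13/4
  139/30 399/100 323/100 289/80
  247/60 79/20 89/20 69/16
  149/36 1093/240 83/16 23/4
After step 3:
  5221/1080 8003/1800 2237/600 863/240
  16291/3600 12187/3000 7683/2000 2881/800
  3031/720 25273/6000 2113/500 145/32
  9223/2160 6419/1440 2393/480 61/12

Answer: 5221/1080 8003/1800 2237/600 863/240
16291/3600 12187/3000 7683/2000 2881/800
3031/720 25273/6000 2113/500 145/32
9223/2160 6419/1440 2393/480 61/12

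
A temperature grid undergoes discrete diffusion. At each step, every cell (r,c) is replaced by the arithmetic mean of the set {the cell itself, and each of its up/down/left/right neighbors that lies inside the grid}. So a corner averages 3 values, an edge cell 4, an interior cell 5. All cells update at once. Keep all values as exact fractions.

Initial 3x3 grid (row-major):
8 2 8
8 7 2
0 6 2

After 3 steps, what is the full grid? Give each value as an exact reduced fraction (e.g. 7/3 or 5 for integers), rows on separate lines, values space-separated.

Answer: 50/9 1713/320 175/36
15247/2880 969/200 13187/2880
1027/216 4309/960 893/216

Derivation:
After step 1:
  6 25/4 4
  23/4 5 19/4
  14/3 15/4 10/3
After step 2:
  6 85/16 5
  257/48 51/10 205/48
  85/18 67/16 71/18
After step 3:
  50/9 1713/320 175/36
  15247/2880 969/200 13187/2880
  1027/216 4309/960 893/216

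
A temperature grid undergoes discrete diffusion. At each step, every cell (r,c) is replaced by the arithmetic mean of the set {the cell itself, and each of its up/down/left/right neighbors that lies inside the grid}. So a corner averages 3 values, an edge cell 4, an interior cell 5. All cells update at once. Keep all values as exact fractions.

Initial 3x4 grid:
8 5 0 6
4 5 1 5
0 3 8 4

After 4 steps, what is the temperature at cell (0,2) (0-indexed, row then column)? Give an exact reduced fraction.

Answer: 214177/54000

Derivation:
Step 1: cell (0,2) = 3
Step 2: cell (0,2) = 449/120
Step 3: cell (0,2) = 3413/900
Step 4: cell (0,2) = 214177/54000
Full grid after step 4:
  544043/129600 218347/54000 214177/54000 126047/32400
  1146869/288000 480371/120000 354997/90000 880253/216000
  500743/129600 415819/108000 439979/108000 33593/8100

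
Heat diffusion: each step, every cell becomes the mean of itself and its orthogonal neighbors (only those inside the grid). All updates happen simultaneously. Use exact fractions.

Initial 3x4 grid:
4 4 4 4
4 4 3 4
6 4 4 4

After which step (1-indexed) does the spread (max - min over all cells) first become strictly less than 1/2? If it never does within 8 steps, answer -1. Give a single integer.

Step 1: max=14/3, min=15/4, spread=11/12
Step 2: max=41/9, min=377/100, spread=707/900
Step 3: max=9343/2160, min=18389/4800, spread=21359/43200
  -> spread < 1/2 first at step 3
Step 4: max=138383/32400, min=166249/43200, spread=10957/25920
Step 5: max=16313309/3888000, min=10066781/2592000, spread=97051/311040
Step 6: max=971309281/233280000, min=606155179/155520000, spread=4966121/18662400
Step 7: max=57814199579/13996800000, min=36593499761/9331200000, spread=46783199/223948800
Step 8: max=3452055854761/839808000000, min=2204340989299/559872000000, spread=2328709933/13436928000

Answer: 3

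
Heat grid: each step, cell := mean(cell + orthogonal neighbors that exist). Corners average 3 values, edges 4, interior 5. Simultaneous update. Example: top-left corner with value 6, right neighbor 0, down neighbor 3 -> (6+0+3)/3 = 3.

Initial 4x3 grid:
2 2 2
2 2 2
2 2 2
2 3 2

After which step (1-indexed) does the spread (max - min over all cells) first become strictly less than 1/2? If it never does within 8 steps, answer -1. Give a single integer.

Answer: 1

Derivation:
Step 1: max=7/3, min=2, spread=1/3
  -> spread < 1/2 first at step 1
Step 2: max=547/240, min=2, spread=67/240
Step 3: max=4757/2160, min=2, spread=437/2160
Step 4: max=1885531/864000, min=2009/1000, spread=29951/172800
Step 5: max=16767821/7776000, min=6829/3375, spread=206761/1555200
Step 6: max=6676995571/3110400000, min=10965671/5400000, spread=14430763/124416000
Step 7: max=398355741689/186624000000, min=881652727/432000000, spread=139854109/1492992000
Step 8: max=23817351890251/11197440000000, min=79611228977/38880000000, spread=7114543559/89579520000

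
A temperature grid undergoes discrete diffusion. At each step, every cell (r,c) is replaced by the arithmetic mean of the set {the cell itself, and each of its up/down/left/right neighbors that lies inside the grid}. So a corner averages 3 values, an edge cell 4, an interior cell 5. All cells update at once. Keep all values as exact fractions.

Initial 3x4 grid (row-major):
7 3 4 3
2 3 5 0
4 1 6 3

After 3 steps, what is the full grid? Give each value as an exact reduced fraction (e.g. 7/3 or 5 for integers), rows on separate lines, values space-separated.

After step 1:
  4 17/4 15/4 7/3
  4 14/5 18/5 11/4
  7/3 7/2 15/4 3
After step 2:
  49/12 37/10 209/60 53/18
  197/60 363/100 333/100 701/240
  59/18 743/240 277/80 19/6
After step 3:
  166/45 4469/1200 757/225 6731/2160
  12847/3600 20447/6000 1262/375 44503/14400
  6953/2160 24239/7200 2611/800 191/60

Answer: 166/45 4469/1200 757/225 6731/2160
12847/3600 20447/6000 1262/375 44503/14400
6953/2160 24239/7200 2611/800 191/60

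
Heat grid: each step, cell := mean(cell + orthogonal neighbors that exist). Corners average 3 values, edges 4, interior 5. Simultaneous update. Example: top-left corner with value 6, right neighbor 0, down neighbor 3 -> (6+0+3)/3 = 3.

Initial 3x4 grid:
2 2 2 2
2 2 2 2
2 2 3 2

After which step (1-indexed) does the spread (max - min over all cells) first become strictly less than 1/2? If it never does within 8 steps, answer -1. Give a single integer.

Step 1: max=7/3, min=2, spread=1/3
  -> spread < 1/2 first at step 1
Step 2: max=271/120, min=2, spread=31/120
Step 3: max=2371/1080, min=2, spread=211/1080
Step 4: max=232897/108000, min=3647/1800, spread=14077/108000
Step 5: max=2084407/972000, min=219683/108000, spread=5363/48600
Step 6: max=62060809/29160000, min=122869/60000, spread=93859/1166400
Step 7: max=3709474481/1749600000, min=199736467/97200000, spread=4568723/69984000
Step 8: max=221732435629/104976000000, min=6013618889/2916000000, spread=8387449/167961600

Answer: 1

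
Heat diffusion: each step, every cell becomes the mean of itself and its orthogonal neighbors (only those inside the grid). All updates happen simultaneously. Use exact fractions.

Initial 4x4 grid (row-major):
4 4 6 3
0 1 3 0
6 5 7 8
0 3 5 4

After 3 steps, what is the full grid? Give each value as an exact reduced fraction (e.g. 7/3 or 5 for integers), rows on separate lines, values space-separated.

After step 1:
  8/3 15/4 4 3
  11/4 13/5 17/5 7/2
  11/4 22/5 28/5 19/4
  3 13/4 19/4 17/3
After step 2:
  55/18 781/240 283/80 7/2
  323/120 169/50 191/50 293/80
  129/40 93/25 229/50 1171/240
  3 77/20 289/60 91/18
After step 3:
  6481/2160 23809/7200 8467/2400 107/30
  11117/3600 20239/6000 949/250 9517/2400
  3791/1200 3751/1000 26179/6000 32719/7200
  403/120 577/150 2059/450 10621/2160

Answer: 6481/2160 23809/7200 8467/2400 107/30
11117/3600 20239/6000 949/250 9517/2400
3791/1200 3751/1000 26179/6000 32719/7200
403/120 577/150 2059/450 10621/2160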